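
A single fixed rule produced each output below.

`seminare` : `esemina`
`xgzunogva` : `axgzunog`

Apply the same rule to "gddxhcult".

Looking at the pairs, the operation is to move the last character to the front, then delete the last character.
Doing the same to "gddxhcult": "tgddxhcu".

tgddxhcu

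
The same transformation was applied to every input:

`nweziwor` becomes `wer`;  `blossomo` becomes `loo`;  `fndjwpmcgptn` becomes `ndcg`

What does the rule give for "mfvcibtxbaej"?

The rule is to swap each adjacent pair of characters (1↔2, 3↔4, ...), then keep one character in every 3, starting at position 1 (positions 1st, 4th, 7th, ...).
Starting from "mfvcibtxbaej": after the first operation, "fmcvbixtabje"; after the second, "fvxb".

fvxb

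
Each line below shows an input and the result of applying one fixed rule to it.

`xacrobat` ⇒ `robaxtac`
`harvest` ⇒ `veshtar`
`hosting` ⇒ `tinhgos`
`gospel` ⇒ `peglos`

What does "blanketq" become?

The pattern: swap the first and last characters, then move the first 3 characters to the end (rotate left by 3).
Working it through for "blanketq": intermediate "qlanketb", final "nketbqla".
(Check on "gospel": → "lospeg" → "peglos" ✓)

nketbqla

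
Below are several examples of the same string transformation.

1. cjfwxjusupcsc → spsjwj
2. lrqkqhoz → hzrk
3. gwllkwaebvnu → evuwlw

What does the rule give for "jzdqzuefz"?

The pattern: keep every other character starting from the second (positions 2nd, 4th, 6th, ...), then swap the front and back halves of the string.
"jzdqzuefz" → "zquf" → "ufzq".

ufzq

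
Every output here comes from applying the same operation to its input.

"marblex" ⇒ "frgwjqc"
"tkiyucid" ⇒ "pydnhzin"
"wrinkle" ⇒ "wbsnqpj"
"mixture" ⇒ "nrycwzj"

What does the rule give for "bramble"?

wgrfqgj

Each output is the input with this applied: swap each adjacent pair of characters (1↔2, 3↔4, ...), then shift every letter 5 places forward in the alphabet (wrapping around).
Applying both steps to "bramble": "rbmalbe", then "wgrfqgj".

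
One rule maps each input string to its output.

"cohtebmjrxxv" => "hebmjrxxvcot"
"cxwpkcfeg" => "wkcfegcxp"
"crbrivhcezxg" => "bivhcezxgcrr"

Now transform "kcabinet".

ainetkcb

Looking at the pairs, the operation is to move the first 3 characters to the end (rotate left by 3), then swap the first and last characters.
For "kcabinet", step one produces "binetkca"; step two turns that into "ainetkcb".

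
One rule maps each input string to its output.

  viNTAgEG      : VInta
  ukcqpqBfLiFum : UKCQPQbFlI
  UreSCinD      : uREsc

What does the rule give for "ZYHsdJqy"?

zyhSD

In each case the input is transformed by: delete the last 3 characters, then flip the case of every letter.
Doing the same to "ZYHsdJqy": "zyhSD".
(Check on "UreSCinD": → "UreSC" → "uREsc" ✓)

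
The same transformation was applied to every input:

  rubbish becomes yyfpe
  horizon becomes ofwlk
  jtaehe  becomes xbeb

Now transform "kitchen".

qzebk

In each case the input is transformed by: delete the first 2 characters, then shift every letter 3 places backward in the alphabet (wrapping around).
Applying both steps to "kitchen": "tchen", then "qzebk".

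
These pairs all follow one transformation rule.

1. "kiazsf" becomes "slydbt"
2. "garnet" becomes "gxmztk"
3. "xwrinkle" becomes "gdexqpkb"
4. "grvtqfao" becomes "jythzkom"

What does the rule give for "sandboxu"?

uhqnltgw

Rule — shift every letter 7 places backward in the alphabet (wrapping around), then swap the front and back halves of the string.
On "sandboxu": the first step gives "ltgwuhqn", and the second then gives "uhqnltgw".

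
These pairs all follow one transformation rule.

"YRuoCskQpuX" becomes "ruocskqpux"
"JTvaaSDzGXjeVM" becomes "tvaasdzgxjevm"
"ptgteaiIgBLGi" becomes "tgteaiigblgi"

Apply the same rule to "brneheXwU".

The transformation: delete the first character, then convert every letter to lowercase.
On "brneheXwU": the first step gives "rneheXwU", and the second then gives "rnehexwu".

rnehexwu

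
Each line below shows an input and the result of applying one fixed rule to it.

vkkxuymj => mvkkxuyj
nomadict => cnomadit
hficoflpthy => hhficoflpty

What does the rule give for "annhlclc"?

lannhlcc

Rule — move the last character to the front, then swap the first and last characters.
On "annhlclc": the first step gives "cannhlcl", and the second then gives "lannhlcc".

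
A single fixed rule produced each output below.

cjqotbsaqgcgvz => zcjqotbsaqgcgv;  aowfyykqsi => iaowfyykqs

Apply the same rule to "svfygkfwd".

Looking at the pairs, the operation is to move the last character to the front.
Doing the same to "svfygkfwd": "dsvfygkfw".

dsvfygkfw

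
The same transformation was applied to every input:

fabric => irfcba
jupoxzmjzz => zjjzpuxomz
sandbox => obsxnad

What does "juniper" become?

epjrnui

The transformation: move the last 3 characters to the front (rotate right by 3), then swap each adjacent pair of characters (1↔2, 3↔4, ...).
On "juniper" that produces "epjrnui".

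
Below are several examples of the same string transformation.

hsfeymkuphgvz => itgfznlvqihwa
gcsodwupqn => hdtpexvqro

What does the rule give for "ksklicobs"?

In each case the input is transformed by: shift every letter 1 place forward in the alphabet (wrapping around).
So "ksklicobs" becomes "ltlmjdpct".

ltlmjdpct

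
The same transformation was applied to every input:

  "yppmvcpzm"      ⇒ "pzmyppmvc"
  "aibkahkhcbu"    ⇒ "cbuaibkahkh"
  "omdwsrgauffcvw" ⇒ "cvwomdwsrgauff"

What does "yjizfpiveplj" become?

pljyjizfpive

Rule — move the last 3 characters to the front (rotate right by 3).
So "yjizfpiveplj" becomes "pljyjizfpive".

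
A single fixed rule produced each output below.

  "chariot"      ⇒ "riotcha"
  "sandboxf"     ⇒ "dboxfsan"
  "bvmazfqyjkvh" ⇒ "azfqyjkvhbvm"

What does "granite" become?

nitegra

Each output is the input with this applied: move the first 3 characters to the end (rotate left by 3).
Applying that to "granite" gives "nitegra".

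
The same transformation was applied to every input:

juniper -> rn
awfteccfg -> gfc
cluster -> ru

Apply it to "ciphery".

In each case the input is transformed by: move the last 2 characters to the front (rotate right by 2), then keep one character in every 3, starting at position 2 (positions 2nd, 5th, 8th, ...).
Applying both steps to "ciphery": "ryciphe", then "yp".

yp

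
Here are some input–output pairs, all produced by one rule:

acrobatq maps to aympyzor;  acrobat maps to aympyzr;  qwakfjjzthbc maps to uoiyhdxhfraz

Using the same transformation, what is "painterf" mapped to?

In each case the input is transformed by: shift every letter 2 places backward in the alphabet (wrapping around), then swap each adjacent pair of characters (1↔2, 3↔4, ...).
"painterf" → "nyglrcpd" → "ynlgcrdp".

ynlgcrdp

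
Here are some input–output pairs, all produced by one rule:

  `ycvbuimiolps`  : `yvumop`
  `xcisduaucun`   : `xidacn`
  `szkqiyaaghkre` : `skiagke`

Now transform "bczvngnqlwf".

The rule is to keep every other character starting from the first (positions 1st, 3rd, 5th, ...).
"bczvngnqlwf" → "bznnlf".

bznnlf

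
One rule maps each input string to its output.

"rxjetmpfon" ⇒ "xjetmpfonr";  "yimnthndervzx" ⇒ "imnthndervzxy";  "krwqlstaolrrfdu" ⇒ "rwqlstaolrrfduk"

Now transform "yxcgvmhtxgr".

xcgvmhtxgry

Each output is the input with this applied: move the first character to the end.
Applying that to "yxcgvmhtxgr" gives "xcgvmhtxgry".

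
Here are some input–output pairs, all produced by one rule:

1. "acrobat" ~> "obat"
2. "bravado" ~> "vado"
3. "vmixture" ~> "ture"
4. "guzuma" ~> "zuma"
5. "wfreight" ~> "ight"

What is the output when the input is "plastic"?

stic

What's happening: keep only the last 4 characters.
So "plastic" becomes "stic".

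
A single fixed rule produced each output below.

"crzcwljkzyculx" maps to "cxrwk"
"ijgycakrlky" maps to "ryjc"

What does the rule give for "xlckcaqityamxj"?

The rule is to keep one character in every 3, starting at position 2 (positions 2nd, 5th, 8th, ...), then move the last 2 characters to the front (rotate right by 2).
Starting from "xlckcaqityamxj": after the first operation, "lciaj"; after the second, "ajlci".

ajlci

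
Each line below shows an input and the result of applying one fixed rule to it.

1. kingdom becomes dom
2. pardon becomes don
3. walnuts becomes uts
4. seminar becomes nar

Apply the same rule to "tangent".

ent

Rule — keep only the last 3 characters.
For "tangent" the result is "ent".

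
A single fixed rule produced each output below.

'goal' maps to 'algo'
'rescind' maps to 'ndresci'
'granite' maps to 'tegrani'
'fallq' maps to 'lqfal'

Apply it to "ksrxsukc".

The rule is to move the last 2 characters to the front (rotate right by 2).
So "ksrxsukc" becomes "kcksrxsu".

kcksrxsu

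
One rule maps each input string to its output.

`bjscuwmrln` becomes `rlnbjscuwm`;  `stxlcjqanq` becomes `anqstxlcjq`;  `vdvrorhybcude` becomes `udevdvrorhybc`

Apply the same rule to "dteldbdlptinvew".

vewdteldbdlptin

What's happening: move the last 3 characters to the front (rotate right by 3).
For "dteldbdlptinvew" the result is "vewdteldbdlptin".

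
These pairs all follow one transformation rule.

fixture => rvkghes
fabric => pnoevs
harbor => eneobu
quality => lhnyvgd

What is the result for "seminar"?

erzvanf

What's happening: swap the first and last characters, then shift every letter 13 places forward in the alphabet (wrapping around) — i.e. ROT13.
Doing the same to "seminar": "erzvanf".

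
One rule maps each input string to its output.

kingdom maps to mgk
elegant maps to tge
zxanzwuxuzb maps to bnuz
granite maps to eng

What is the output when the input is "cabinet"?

tic

The transformation: swap the first and last characters, then keep one character in every 3, starting at position 1 (positions 1st, 4th, 7th, ...).
On "cabinet" that produces "tic".
(Check on "granite": → "eranitg" → "eng" ✓)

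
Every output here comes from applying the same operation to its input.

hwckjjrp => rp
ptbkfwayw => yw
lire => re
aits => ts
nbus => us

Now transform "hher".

er

The pattern: keep only the last 2 characters.
"hher" → "er".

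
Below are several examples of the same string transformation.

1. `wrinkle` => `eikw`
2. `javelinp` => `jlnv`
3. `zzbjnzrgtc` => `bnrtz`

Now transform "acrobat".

The rule is to keep every other character starting from the first (positions 1st, 3rd, 5th, ...), then sort the characters into alphabetical order.
On "acrobat": the first step gives "arbt", and the second then gives "abrt".

abrt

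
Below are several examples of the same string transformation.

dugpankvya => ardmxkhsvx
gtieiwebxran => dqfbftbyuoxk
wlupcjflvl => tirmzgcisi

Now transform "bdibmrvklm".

yafyjoshij

Rule — shift every letter 3 places backward in the alphabet (wrapping around).
So "bdibmrvklm" becomes "yafyjoshij".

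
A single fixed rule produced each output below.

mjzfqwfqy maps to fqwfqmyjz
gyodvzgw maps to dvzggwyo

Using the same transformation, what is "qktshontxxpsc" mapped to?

Rule — swap the first and last characters, then move the first 3 characters to the end (rotate left by 3).
Applying both steps to "qktshontxxpsc": "cktshontxxpsq", then "shontxxpsqckt".

shontxxpsqckt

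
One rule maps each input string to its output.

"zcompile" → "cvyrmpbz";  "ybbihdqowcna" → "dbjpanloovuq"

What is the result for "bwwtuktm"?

hxgzojjg

What's happening: swap the front and back halves of the string, then shift every letter 13 places forward in the alphabet (wrapping around) — i.e. ROT13.
Working it through for "bwwtuktm": intermediate "uktmbwwt", final "hxgzojjg".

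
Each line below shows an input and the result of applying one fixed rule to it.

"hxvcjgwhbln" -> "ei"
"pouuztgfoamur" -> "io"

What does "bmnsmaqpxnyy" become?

Looking at the pairs, the operation is to shift every letter 2 places forward in the alphabet (wrapping around), then keep only the vowels.
Starting from "bmnsmaqpxnyy": after the first operation, "dopuocsrzpaa"; after the second, "ouoaa".
(Check on "hxvcjgwhbln": → "jzxeliyjdnp" → "ei" ✓)

ouoaa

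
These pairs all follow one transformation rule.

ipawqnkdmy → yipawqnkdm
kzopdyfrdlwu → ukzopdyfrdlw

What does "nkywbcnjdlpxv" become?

vnkywbcnjdlpx

The transformation: move the last character to the front.
Doing the same to "nkywbcnjdlpxv": "vnkywbcnjdlpx".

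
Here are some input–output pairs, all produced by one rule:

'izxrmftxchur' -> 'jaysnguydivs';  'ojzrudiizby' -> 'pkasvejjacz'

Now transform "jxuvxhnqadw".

The rule is to shift every letter 1 place forward in the alphabet (wrapping around).
For "jxuvxhnqadw" the result is "kyvwyiorbex".

kyvwyiorbex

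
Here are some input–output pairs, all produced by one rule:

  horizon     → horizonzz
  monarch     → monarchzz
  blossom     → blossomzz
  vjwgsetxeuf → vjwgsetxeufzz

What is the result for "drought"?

droughtzz

The transformation: append "zz".
Applying that to "drought" gives "droughtzz".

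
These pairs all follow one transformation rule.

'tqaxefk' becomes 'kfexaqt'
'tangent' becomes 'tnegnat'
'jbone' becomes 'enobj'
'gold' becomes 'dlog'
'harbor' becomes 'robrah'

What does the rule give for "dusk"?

Rule — reverse the string.
For "dusk" the result is "ksud".

ksud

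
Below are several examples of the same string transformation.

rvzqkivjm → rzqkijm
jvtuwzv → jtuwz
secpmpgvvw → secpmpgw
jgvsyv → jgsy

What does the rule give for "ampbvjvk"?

Rule — remove every "v".
On "ampbvjvk" that produces "ampbjk".

ampbjk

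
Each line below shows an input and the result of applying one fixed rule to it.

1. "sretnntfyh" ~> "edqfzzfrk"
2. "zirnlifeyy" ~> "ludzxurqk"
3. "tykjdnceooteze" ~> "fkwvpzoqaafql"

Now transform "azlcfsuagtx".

The pattern: delete the last character, then shift every letter 12 places forward in the alphabet (wrapping around).
Working it through for "azlcfsuagtx": intermediate "azlcfsuagt", final "mlxoregmsf".

mlxoregmsf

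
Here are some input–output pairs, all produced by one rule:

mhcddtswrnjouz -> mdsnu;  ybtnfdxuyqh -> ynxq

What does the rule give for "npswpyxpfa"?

The pattern: keep one character in every 3, starting at position 1 (positions 1st, 4th, 7th, ...).
On "npswpyxpfa" that produces "nwxa".

nwxa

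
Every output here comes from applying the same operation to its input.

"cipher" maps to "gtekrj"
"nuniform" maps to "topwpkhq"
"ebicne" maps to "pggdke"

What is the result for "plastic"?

kerncuv

The pattern: move the last 2 characters to the front (rotate right by 2), then shift every letter 2 places forward in the alphabet (wrapping around).
Applying both steps to "plastic": "icplast", then "kerncuv".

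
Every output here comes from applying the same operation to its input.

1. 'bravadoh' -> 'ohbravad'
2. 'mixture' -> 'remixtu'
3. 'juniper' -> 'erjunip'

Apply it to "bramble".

lebramb

The transformation: move the last 2 characters to the front (rotate right by 2).
Doing the same to "bramble": "lebramb".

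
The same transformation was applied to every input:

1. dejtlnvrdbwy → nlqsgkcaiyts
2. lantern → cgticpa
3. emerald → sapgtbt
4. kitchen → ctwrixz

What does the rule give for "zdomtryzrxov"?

kdmgongibdso

Rule — shift every letter 11 places backward in the alphabet (wrapping around), then reverse the string.
For "zdomtryzrxov", step one produces "osdbignogmdk"; step two turns that into "kdmgongibdso".
(Check on "dejtlnvrdbwy": → "styiackgsqln" → "nlqsgkcaiyts" ✓)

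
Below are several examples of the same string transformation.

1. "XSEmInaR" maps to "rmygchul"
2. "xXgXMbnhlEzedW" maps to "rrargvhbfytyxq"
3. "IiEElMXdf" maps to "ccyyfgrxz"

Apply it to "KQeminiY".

What's happening: shift every letter 6 places backward in the alphabet (wrapping around), then convert every letter to lowercase.
Working it through for "KQeminiY": intermediate "EKygchcS", final "ekygchcs".

ekygchcs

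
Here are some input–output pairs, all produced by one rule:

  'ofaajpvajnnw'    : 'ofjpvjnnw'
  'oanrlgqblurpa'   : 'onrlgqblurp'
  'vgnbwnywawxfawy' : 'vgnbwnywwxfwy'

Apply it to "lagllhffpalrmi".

Looking at the pairs, the operation is to remove every "a".
Doing the same to "lagllhffpalrmi": "lgllhffplrmi".

lgllhffplrmi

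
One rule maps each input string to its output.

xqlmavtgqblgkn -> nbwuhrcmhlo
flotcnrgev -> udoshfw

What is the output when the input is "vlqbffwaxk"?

The pattern: delete the first 3 characters, then shift every letter 1 place forward in the alphabet (wrapping around).
Applying both steps to "vlqbffwaxk": "bffwaxk", then "cggxbyl".

cggxbyl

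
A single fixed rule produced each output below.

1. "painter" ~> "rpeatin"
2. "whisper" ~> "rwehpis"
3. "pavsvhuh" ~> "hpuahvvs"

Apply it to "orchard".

Rule — reverse the string, then take characters alternately from the front and the back (1st, last, 2nd, 2nd-last, ...).
For "orchard", step one produces "drahcro"; step two turns that into "dorrach".

dorrach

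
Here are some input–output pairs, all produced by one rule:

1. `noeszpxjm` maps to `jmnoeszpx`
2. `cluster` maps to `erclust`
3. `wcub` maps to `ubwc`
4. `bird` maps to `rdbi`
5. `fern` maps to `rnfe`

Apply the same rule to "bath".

The transformation: move the last 2 characters to the front (rotate right by 2).
On "bath" that produces "thba".

thba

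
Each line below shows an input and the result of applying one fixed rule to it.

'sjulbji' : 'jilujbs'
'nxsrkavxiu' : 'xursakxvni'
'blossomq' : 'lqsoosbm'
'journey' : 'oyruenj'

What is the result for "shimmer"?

Looking at the pairs, the operation is to swap the first and last characters, then swap each adjacent pair of characters (1↔2, 3↔4, ...).
Applying both steps to "shimmer": "rhimmes", then "hrmiems".

hrmiems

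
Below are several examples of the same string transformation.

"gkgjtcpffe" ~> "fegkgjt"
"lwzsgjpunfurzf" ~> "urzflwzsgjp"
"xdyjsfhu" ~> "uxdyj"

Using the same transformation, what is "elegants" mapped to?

Each output is the input with this applied: swap the front and back halves of the string, then delete the first 3 characters.
"elegants" → "antseleg" → "seleg".
(Check on "xdyjsfhu": → "sfhuxdyj" → "uxdyj" ✓)

seleg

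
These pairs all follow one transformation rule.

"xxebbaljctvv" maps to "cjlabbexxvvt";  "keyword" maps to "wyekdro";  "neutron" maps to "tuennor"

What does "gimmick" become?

mmigkci

The transformation: move the last 3 characters to the front (rotate right by 3), then reverse the string.
Applying both steps to "gimmick": "ickgimm", then "mmigkci".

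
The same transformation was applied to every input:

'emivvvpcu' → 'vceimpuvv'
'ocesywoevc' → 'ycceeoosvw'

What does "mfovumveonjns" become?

The pattern: sort the characters into alphabetical order, then move the last character to the front.
On "mfovumveonjns": the first step gives "efjmmnnoosuvv", and the second then gives "vefjmmnnoosuv".

vefjmmnnoosuv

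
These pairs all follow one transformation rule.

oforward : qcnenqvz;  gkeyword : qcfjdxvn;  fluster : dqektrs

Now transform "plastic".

hbokzrs

The pattern: shift every letter 1 place backward in the alphabet (wrapping around), then move the last 2 characters to the front (rotate right by 2).
"plastic" → "okzrshb" → "hbokzrs".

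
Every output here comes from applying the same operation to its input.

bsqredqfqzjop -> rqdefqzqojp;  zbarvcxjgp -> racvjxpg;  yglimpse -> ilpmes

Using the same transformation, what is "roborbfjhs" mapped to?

Looking at the pairs, the operation is to delete the first 2 characters, then swap each adjacent pair of characters (1↔2, 3↔4, ...).
Working it through for "roborbfjhs": intermediate "borbfjhs", final "obbrjfsh".

obbrjfsh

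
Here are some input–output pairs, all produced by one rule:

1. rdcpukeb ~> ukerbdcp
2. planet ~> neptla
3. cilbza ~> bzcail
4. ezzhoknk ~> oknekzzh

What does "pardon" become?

The rule is to swap the first and last characters, then swap the front and back halves of the string.
For "pardon" the result is "dopnar".

dopnar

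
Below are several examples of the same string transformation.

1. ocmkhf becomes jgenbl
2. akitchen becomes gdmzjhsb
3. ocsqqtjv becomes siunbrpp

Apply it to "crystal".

In each case the input is transformed by: move the last 3 characters to the front (rotate right by 3), then shift every letter 1 place backward in the alphabet (wrapping around).
Applying both steps to "crystal": "talcrys", then "szkbqxr".

szkbqxr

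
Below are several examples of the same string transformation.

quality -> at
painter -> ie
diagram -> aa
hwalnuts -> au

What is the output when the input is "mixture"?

xr

Each output is the input with this applied: keep one character in every 3, starting at position 3 (positions 3rd, 6th, 9th, ...).
"mixture" → "xr".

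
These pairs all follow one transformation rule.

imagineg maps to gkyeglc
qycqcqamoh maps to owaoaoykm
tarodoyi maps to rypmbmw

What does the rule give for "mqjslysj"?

kohqjwq

Each output is the input with this applied: shift every letter 2 places backward in the alphabet (wrapping around), then delete the last character.
On "mqjslysj": the first step gives "kohqjwqh", and the second then gives "kohqjwq".
(Check on "tarodoyi": → "rypmbmwg" → "rypmbmw" ✓)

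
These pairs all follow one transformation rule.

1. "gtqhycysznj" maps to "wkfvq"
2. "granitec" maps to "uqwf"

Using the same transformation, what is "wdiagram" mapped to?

The transformation: shift every letter 3 places forward in the alphabet (wrapping around), then keep every other character starting from the second (positions 2nd, 4th, 6th, ...).
"wdiagram" → "zgldjudp" → "gdup".
(Check on "gtqhycysznj": → "jwtkbfbvcqm" → "wkfvq" ✓)

gdup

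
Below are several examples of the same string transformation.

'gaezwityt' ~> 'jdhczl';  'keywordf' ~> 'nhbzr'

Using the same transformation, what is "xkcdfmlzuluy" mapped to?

Each output is the input with this applied: delete the last 3 characters, then shift every letter 3 places forward in the alphabet (wrapping around).
On "xkcdfmlzuluy": the first step gives "xkcdfmlzu", and the second then gives "anfgipocx".
(Check on "keywordf": → "keywo" → "nhbzr" ✓)

anfgipocx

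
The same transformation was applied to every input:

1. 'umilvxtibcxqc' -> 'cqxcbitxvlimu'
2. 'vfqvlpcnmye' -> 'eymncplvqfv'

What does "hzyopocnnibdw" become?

Rule — reverse the string.
For "hzyopocnnibdw" the result is "wdbinncopoyzh".

wdbinncopoyzh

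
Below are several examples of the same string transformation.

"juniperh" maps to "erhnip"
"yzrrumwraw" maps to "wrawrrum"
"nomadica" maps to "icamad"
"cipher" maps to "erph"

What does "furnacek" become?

In each case the input is transformed by: delete the first 2 characters, then swap the front and back halves of the string.
"furnacek" → "rnacek" → "cekrna".

cekrna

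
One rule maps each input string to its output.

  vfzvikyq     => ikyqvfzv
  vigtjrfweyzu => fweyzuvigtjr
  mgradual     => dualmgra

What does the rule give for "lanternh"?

ernhlant

The transformation: swap the front and back halves of the string.
Applying that to "lanternh" gives "ernhlant".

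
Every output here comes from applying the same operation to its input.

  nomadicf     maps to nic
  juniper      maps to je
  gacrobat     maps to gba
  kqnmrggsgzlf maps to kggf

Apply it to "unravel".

What's happening: swap each adjacent pair of characters (1↔2, 3↔4, ...), then keep one character in every 3, starting at position 2 (positions 2nd, 5th, 8th, ...).
Starting from "unravel": after the first operation, "nuarevl"; after the second, "ue".

ue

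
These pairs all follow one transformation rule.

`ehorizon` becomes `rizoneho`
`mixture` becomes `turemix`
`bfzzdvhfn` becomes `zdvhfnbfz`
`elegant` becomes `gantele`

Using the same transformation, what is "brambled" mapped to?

What's happening: move the first 3 characters to the end (rotate left by 3).
For "brambled" the result is "mbledbra".

mbledbra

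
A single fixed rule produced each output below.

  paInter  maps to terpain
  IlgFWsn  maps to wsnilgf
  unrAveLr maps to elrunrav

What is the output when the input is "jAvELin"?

In each case the input is transformed by: move the last 3 characters to the front (rotate right by 3), then convert every letter to lowercase.
"jAvELin" → "LinjAvE" → "linjave".
(Check on "unrAveLr": → "eLrunrAv" → "elrunrav" ✓)

linjave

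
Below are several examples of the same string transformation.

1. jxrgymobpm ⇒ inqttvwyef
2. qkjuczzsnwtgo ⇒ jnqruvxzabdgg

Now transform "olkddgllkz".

Each output is the input with this applied: sort the characters into alphabetical order, then shift every letter 7 places forward in the alphabet (wrapping around).
Applying that to "olkddgllkz" gives "kknrrsssvg".
(Check on "qkjuczzsnwtgo": → "cgjknoqstuwzz" → "jnqruvxzabdgg" ✓)

kknrrsssvg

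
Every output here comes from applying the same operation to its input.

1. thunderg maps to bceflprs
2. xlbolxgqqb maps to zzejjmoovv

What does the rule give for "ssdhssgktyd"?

The rule is to sort the characters into alphabetical order, then shift every letter 2 places backward in the alphabet (wrapping around).
For "ssdhssgktyd", step one produces "ddghkssssty"; step two turns that into "bbefiqqqqrw".

bbefiqqqqrw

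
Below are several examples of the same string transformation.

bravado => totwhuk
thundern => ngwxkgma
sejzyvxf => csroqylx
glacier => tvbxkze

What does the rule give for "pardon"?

kwhgit

What's happening: move the first 2 characters to the end (rotate left by 2), then shift every letter 7 places backward in the alphabet (wrapping around).
On "pardon": the first step gives "rdonpa", and the second then gives "kwhgit".
(Check on "glacier": → "aciergl" → "tvbxkze" ✓)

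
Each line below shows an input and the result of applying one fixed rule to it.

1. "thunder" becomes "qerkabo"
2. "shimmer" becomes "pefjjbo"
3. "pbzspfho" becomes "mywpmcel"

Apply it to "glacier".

dixzfbo

What's happening: shift every letter 3 places backward in the alphabet (wrapping around).
Doing the same to "glacier": "dixzfbo".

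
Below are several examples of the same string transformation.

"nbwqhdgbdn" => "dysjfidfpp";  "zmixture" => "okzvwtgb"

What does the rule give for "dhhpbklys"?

The rule is to move the first character to the end, then shift every letter 2 places forward in the alphabet (wrapping around).
For "dhhpbklys", step one produces "hhpbklysd"; step two turns that into "jjrdmnauf".

jjrdmnauf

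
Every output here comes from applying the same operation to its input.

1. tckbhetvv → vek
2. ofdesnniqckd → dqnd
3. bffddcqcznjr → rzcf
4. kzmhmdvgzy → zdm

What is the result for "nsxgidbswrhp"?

pwdx

Looking at the pairs, the operation is to keep one character in every 3, starting at position 3 (positions 3rd, 6th, 9th, ...), then reverse the string.
"nsxgidbswrhp" → "pwdx".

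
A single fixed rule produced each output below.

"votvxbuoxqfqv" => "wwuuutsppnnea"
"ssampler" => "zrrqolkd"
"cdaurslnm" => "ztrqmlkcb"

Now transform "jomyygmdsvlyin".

xxxurnmllkihfc

The transformation: shift every letter 1 place backward in the alphabet (wrapping around), then sort the characters into reverse alphabetical order.
For "jomyygmdsvlyin", step one produces "inlxxflcrukxhm"; step two turns that into "xxxurnmllkihfc".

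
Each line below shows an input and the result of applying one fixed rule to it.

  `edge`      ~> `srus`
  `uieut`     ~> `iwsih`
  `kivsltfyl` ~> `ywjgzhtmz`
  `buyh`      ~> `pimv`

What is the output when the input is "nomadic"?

bcaorwq

The rule is to shift every letter 12 places backward in the alphabet (wrapping around).
Applying that to "nomadic" gives "bcaorwq".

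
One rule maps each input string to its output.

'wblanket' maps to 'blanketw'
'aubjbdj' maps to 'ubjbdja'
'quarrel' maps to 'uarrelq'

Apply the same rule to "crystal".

Each output is the input with this applied: move the first character to the end.
For "crystal" the result is "rystalc".

rystalc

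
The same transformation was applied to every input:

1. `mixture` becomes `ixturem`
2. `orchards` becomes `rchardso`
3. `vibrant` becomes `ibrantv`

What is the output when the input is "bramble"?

rambleb

The rule is to move the first character to the end.
Doing the same to "bramble": "rambleb".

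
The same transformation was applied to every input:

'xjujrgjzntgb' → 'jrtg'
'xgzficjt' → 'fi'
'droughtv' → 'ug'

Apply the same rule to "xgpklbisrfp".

klf

The pattern: swap each adjacent pair of characters (1↔2, 3↔4, ...), then keep one character in every 3, starting at position 3 (positions 3rd, 6th, 9th, ...).
"xgpklbisrfp" → "gxkpblsifrp" → "klf".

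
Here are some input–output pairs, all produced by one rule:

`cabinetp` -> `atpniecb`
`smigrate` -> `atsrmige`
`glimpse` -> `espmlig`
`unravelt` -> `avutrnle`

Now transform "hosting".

The transformation: sort the characters into reverse alphabetical order, then move the last character to the front.
Applying both steps to "hosting": "tsonihg", then "gtsonih".
(Check on "cabinetp": → "tpniecba" → "atpniecb" ✓)

gtsonih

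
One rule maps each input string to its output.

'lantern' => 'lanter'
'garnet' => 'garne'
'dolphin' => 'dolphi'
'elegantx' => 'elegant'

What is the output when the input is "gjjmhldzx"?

The pattern: delete the last character.
For "gjjmhldzx" the result is "gjjmhldz".

gjjmhldz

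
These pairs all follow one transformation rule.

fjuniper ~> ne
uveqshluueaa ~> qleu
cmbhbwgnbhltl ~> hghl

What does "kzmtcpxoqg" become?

txg

What's happening: move the first character to the end, then keep one character in every 3, starting at position 3 (positions 3rd, 6th, 9th, ...).
On "kzmtcpxoqg": the first step gives "zmtcpxoqgk", and the second then gives "txg".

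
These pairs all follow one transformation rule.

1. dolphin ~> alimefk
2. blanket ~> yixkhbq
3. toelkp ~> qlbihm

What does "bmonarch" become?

yjlkxoze

The transformation: shift every letter 3 places backward in the alphabet (wrapping around).
For "bmonarch" the result is "yjlkxoze".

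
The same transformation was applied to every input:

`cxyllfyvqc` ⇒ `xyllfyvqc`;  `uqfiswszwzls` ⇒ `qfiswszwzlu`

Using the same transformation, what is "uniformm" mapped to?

The rule is to delete the last character, then move the first character to the end.
Working it through for "uniformm": intermediate "uniform", final "niformu".

niformu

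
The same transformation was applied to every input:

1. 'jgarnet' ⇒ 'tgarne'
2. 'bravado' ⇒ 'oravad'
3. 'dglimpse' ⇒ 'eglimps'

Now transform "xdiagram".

What's happening: delete the first character, then move the last character to the front.
For "xdiagram", step one produces "diagram"; step two turns that into "mdiagra".

mdiagra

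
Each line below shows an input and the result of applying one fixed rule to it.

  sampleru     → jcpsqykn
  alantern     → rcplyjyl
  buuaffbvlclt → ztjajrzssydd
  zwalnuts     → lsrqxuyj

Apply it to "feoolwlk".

Rule — swap the front and back halves of the string, then shift every letter 2 places backward in the alphabet (wrapping around).
On "feoolwlk": the first step gives "lwlkfeoo", and the second then gives "jujidcmm".

jujidcmm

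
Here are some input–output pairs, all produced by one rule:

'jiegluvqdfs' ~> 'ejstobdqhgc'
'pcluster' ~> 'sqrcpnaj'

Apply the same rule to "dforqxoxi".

povmvgbdm

What's happening: move the first 3 characters to the end (rotate left by 3), then shift every letter 2 places backward in the alphabet (wrapping around).
On "dforqxoxi": the first step gives "rqxoxidfo", and the second then gives "povmvgbdm".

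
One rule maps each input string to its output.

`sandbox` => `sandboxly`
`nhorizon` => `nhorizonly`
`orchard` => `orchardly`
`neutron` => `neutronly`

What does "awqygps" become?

awqygpsly

In each case the input is transformed by: append "ly".
"awqygps" → "awqygpsly".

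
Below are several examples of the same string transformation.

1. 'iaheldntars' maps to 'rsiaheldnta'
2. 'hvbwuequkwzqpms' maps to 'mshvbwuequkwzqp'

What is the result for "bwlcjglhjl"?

What's happening: move the last 2 characters to the front (rotate right by 2).
Doing the same to "bwlcjglhjl": "jlbwlcjglh".

jlbwlcjglh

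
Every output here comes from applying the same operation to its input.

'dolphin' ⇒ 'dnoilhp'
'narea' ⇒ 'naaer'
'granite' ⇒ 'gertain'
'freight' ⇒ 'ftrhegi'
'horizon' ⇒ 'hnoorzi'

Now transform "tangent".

Looking at the pairs, the operation is to take characters alternately from the front and the back (1st, last, 2nd, 2nd-last, ...).
On "tangent" that produces "ttanneg".

ttanneg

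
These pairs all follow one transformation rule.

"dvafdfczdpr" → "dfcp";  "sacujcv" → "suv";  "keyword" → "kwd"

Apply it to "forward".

What's happening: keep one character in every 3, starting at position 1 (positions 1st, 4th, 7th, ...).
For "forward" the result is "fwd".

fwd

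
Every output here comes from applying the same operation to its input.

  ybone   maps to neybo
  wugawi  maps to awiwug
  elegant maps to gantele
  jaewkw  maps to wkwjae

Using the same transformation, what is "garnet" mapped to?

What's happening: move the first 3 characters to the end (rotate left by 3).
Doing the same to "garnet": "netgar".

netgar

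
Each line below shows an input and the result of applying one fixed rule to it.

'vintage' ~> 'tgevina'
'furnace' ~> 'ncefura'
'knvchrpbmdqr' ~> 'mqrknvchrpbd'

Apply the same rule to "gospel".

selgop

Each output is the input with this applied: move the last 3 characters to the front (rotate right by 3), then swap the first and last characters.
On "gospel": the first step gives "pelgos", and the second then gives "selgop".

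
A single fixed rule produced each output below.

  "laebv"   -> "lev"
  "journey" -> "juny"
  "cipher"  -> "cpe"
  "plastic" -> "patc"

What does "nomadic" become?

What's happening: keep every other character starting from the first (positions 1st, 3rd, 5th, ...).
Doing the same to "nomadic": "nmdc".

nmdc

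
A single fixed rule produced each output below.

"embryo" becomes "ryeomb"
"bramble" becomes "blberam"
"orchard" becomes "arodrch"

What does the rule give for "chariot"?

iocthar

Looking at the pairs, the operation is to swap the first and last characters, then move the last 3 characters to the front (rotate right by 3).
Applying both steps to "chariot": "tharioc", then "iocthar".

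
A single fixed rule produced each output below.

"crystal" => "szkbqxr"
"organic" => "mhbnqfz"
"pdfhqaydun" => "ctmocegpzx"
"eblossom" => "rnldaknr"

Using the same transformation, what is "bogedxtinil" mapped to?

mhkanfdcwsh

The transformation: shift every letter 1 place backward in the alphabet (wrapping around), then move the last 3 characters to the front (rotate right by 3).
Applying both steps to "bogedxtinil": "anfdcwshmhk", then "mhkanfdcwsh".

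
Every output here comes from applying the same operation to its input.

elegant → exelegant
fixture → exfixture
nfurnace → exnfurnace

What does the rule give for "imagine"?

What's happening: prepend "ex".
Applying that to "imagine" gives "eximagine".

eximagine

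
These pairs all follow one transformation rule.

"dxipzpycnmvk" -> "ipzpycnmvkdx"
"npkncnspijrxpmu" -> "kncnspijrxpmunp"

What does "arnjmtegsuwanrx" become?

The pattern: move the first 2 characters to the end (rotate left by 2).
On "arnjmtegsuwanrx" that produces "njmtegsuwanrxar".

njmtegsuwanrxar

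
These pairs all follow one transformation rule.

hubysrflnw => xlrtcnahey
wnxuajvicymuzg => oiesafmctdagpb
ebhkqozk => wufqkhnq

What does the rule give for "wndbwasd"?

cgyjctjh

The pattern: shift every letter 6 places forward in the alphabet (wrapping around), then swap the front and back halves of the string.
For "wndbwasd", step one produces "ctjhcgyj"; step two turns that into "cgyjctjh".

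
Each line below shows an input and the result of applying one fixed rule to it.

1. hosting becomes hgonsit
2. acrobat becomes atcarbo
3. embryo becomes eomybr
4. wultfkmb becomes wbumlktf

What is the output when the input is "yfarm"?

ymfra

Each output is the input with this applied: take characters alternately from the front and the back (1st, last, 2nd, 2nd-last, ...).
Doing the same to "yfarm": "ymfra".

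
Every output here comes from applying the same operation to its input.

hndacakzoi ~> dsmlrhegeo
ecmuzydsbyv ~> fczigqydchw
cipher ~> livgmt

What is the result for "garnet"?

What's happening: move the last 3 characters to the front (rotate right by 3), then shift every letter 4 places forward in the alphabet (wrapping around).
"garnet" → "netgar" → "rixkev".

rixkev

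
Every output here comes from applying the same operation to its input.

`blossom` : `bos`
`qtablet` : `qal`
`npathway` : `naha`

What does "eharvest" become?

eavs

The transformation: delete the last character, then keep every other character starting from the first (positions 1st, 3rd, 5th, ...).
Starting from "eharvest": after the first operation, "eharves"; after the second, "eavs".
(Check on "qtablet": → "qtable" → "qal" ✓)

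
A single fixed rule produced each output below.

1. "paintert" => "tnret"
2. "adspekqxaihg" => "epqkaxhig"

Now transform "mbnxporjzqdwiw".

pxrozjdqiww

Looking at the pairs, the operation is to delete the first 3 characters, then swap each adjacent pair of characters (1↔2, 3↔4, ...).
Starting from "mbnxporjzqdwiw": after the first operation, "xporjzqdwiw"; after the second, "pxrozjdqiww".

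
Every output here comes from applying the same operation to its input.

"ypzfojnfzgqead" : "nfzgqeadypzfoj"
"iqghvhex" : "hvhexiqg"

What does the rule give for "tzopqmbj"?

The transformation: move the last character to the front, then swap the front and back halves of the string.
On "tzopqmbj": the first step gives "jtzopqmb", and the second then gives "pqmbjtzo".

pqmbjtzo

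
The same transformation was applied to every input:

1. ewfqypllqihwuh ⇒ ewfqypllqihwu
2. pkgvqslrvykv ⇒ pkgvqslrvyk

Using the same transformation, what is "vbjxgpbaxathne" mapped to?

vbjxgpbaxathn

In each case the input is transformed by: delete the last character.
Applying that to "vbjxgpbaxathne" gives "vbjxgpbaxathn".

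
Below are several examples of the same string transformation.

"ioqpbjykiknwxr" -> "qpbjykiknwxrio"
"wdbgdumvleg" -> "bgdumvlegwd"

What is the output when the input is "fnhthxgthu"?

The transformation: move the first 2 characters to the end (rotate left by 2).
On "fnhthxgthu" that produces "hthxgthufn".

hthxgthufn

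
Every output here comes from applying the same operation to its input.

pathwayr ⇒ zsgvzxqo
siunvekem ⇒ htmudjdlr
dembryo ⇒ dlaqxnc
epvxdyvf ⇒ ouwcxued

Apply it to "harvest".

zqudrsg

What's happening: move the first character to the end, then shift every letter 1 place backward in the alphabet (wrapping around).
Starting from "harvest": after the first operation, "arvesth"; after the second, "zqudrsg".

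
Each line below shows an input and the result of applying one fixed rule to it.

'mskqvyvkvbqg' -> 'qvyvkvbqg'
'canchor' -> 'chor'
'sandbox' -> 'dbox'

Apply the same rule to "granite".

nite

Looking at the pairs, the operation is to delete the first 3 characters.
Applying that to "granite" gives "nite".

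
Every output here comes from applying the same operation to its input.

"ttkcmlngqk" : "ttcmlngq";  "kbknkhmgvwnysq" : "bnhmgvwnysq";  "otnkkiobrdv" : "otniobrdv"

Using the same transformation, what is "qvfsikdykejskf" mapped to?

qvfsidyejsf

The transformation: remove every "k".
Applying that to "qvfsikdykejskf" gives "qvfsidyejsf".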